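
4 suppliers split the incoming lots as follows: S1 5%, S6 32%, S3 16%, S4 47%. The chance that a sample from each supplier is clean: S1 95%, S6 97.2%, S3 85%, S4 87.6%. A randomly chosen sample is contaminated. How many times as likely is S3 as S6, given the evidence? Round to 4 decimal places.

Taking complements, P(contaminated | each) = S1 0.05, S6 0.028, S3 0.15, S4 0.124.
Prior × likelihood for each hypothesis:
  S1: 0.05 × 0.05 = 0.0025
  S6: 0.32 × 0.028 = 0.00896
  S3: 0.16 × 0.15 = 0.024
  S4: 0.47 × 0.124 = 0.05828
Sum = 0.09374.
The ratio is 0.024 / 0.00896 (the normalizer cancels) = 2.6786.

2.6786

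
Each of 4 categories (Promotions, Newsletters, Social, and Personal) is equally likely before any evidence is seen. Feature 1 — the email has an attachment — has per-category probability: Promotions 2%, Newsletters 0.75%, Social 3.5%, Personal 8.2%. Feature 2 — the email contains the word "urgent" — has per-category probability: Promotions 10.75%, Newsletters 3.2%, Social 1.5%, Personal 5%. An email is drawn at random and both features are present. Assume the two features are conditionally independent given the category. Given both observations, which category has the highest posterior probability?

With a uniform prior (1/4 each), posterior ∝ likelihood:
  Promotions: 0.02 × 0.1075 = 0.00215
  Newsletters: 0.0075 × 0.032 = 0.00024
  Social: 0.035 × 0.015 = 0.000525
  Personal: 0.082 × 0.05 = 0.0041
Sum = 0.007015.
Largest term belongs to Personal, so Personal is most probable.

Personal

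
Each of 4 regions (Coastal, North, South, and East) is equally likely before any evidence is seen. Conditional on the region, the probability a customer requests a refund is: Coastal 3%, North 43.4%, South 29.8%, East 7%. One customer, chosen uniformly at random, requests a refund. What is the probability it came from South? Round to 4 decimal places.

0.3582

With a uniform prior (1/4 each), posterior ∝ likelihood:
  Coastal: 0.03
  North: 0.434
  South: 0.298
  East: 0.07
Sum = 0.832.
P(South | evidence) = 0.298 / 0.832 ≈ 0.3582.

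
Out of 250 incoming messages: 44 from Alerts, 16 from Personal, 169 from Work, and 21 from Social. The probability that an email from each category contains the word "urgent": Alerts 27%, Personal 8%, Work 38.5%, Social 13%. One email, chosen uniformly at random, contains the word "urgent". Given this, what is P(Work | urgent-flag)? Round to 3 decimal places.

0.804

Prior × likelihood for each hypothesis:
  Alerts: 0.176 × 0.27 = 0.04752
  Personal: 0.064 × 0.08 = 0.00512
  Work: 0.676 × 0.385 = 0.26026
  Social: 0.084 × 0.13 = 0.01092
Total = 0.32382.
P(Work | evidence) = 0.26026 / 0.32382 ≈ 0.804.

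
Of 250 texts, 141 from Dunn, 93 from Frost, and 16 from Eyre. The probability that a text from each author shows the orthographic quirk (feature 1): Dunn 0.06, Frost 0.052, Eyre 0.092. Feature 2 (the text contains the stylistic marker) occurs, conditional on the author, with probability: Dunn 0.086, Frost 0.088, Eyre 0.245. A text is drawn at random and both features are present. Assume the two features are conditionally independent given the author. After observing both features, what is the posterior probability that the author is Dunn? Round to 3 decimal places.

0.481

Prior × likelihood for each hypothesis:
  Dunn: 0.564 × 0.06 × 0.086 = 0.00291024
  Frost: 0.372 × 0.052 × 0.088 = 0.001702272
  Eyre: 0.064 × 0.092 × 0.245 = 0.00144256
Sum = 0.006055072.
P(Dunn | evidence) = 0.00291024 / 0.006055072 ≈ 0.481.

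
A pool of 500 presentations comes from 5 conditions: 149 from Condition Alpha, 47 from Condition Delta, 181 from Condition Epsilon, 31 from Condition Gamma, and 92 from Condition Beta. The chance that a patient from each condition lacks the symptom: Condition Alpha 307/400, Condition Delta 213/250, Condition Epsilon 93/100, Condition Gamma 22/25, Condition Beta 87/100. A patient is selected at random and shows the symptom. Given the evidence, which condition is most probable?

Condition Alpha

Taking complements, P(symptomatic | each) = Condition Alpha 0.2325, Condition Delta 0.148, Condition Epsilon 0.07, Condition Gamma 0.12, Condition Beta 0.13.
By Bayes' rule, posterior ∝ prior × likelihood:
  Condition Alpha: 0.298 × 0.2325 = 0.069285
  Condition Delta: 0.094 × 0.148 = 0.013912
  Condition Epsilon: 0.362 × 0.07 = 0.02534
  Condition Gamma: 0.062 × 0.12 = 0.00744
  Condition Beta: 0.184 × 0.13 = 0.02392
Sum = 0.139897.
Largest term belongs to Condition Alpha, so Condition Alpha is most probable.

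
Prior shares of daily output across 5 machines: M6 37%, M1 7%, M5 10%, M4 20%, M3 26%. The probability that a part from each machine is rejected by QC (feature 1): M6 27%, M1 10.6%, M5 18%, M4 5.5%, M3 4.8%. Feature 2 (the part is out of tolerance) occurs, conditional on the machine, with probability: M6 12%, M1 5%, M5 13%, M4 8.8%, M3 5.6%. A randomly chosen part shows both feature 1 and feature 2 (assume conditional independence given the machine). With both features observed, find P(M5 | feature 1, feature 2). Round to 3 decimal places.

Prior × likelihood for each hypothesis:
  M6: 0.37 × 0.27 × 0.12 = 0.011988
  M1: 0.07 × 0.106 × 0.05 = 0.000371
  M5: 0.1 × 0.18 × 0.13 = 0.00234
  M4: 0.2 × 0.055 × 0.088 = 0.000968
  M3: 0.26 × 0.048 × 0.056 = 0.00069888
Sum = 0.01636588.
P(M5 | evidence) = 0.00234 / 0.01636588 ≈ 0.143.

0.143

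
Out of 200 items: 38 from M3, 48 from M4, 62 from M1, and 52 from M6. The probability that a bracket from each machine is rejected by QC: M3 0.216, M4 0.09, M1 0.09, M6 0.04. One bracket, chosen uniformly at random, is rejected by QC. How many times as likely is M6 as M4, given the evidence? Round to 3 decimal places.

By Bayes' rule, posterior ∝ prior × likelihood:
  M3: 0.19 × 0.216 = 0.04104
  M4: 0.24 × 0.09 = 0.0216
  M1: 0.31 × 0.09 = 0.0279
  M6: 0.26 × 0.04 = 0.0104
Total = 0.10094.
The ratio is 0.0104 / 0.0216 (the normalizer cancels) = 0.481.

0.481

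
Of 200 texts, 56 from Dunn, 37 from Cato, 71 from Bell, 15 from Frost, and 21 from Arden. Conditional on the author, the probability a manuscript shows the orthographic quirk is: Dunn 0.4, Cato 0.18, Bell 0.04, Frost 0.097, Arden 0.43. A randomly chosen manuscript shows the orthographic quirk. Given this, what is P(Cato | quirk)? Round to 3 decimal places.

Unnormalized posteriors (prior × likelihood):
  Dunn: 0.28 × 0.4 = 0.112
  Cato: 0.185 × 0.18 = 0.0333
  Bell: 0.355 × 0.04 = 0.0142
  Frost: 0.075 × 0.097 = 0.007275
  Arden: 0.105 × 0.43 = 0.04515
Normalizing constant = 0.211925.
P(Cato | evidence) = 0.0333 / 0.211925 ≈ 0.157.

0.157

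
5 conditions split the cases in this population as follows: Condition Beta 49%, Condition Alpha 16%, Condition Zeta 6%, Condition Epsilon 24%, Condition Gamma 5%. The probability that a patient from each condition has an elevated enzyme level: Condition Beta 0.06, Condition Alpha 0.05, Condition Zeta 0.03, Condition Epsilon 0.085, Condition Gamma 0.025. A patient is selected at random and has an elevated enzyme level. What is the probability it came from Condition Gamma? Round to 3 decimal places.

By Bayes' rule, posterior ∝ prior × likelihood:
  Condition Beta: 0.49 × 0.06 = 0.0294
  Condition Alpha: 0.16 × 0.05 = 0.008
  Condition Zeta: 0.06 × 0.03 = 0.0018
  Condition Epsilon: 0.24 × 0.085 = 0.0204
  Condition Gamma: 0.05 × 0.025 = 0.00125
Sum = 0.06085.
P(Condition Gamma | evidence) = 0.00125 / 0.06085 ≈ 0.021.

0.021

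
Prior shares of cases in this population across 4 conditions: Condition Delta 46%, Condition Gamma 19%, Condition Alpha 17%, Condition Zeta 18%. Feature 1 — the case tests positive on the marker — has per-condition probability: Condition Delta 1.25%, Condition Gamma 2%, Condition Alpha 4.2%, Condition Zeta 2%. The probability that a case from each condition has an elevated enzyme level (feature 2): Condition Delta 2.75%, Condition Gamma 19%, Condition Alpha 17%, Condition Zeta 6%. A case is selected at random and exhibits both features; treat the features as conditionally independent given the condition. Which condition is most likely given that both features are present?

Unnormalized posteriors (prior × likelihood):
  Condition Delta: 0.46 × 0.0125 × 0.0275 = 0.000158125
  Condition Gamma: 0.19 × 0.02 × 0.19 = 0.000722
  Condition Alpha: 0.17 × 0.042 × 0.17 = 0.0012138
  Condition Zeta: 0.18 × 0.02 × 0.06 = 0.000216
Total = 0.002309925.
Largest term belongs to Condition Alpha, so Condition Alpha is most probable.

Condition Alpha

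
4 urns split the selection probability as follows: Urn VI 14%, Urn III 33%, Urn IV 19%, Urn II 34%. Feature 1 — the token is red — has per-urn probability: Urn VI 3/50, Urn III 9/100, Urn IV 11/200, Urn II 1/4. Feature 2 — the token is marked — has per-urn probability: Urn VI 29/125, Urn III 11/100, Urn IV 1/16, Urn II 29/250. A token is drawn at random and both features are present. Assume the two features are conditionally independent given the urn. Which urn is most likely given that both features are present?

Urn II

Unnormalized posteriors (prior × likelihood):
  Urn VI: 0.14 × 0.06 × 0.232 = 0.0019488
  Urn III: 0.33 × 0.09 × 0.11 = 0.003267
  Urn IV: 0.19 × 0.055 × 0.0625 = 0.000653125
  Urn II: 0.34 × 0.25 × 0.116 = 0.00986
Total = 0.015728925.
Largest term belongs to Urn II, so Urn II is most probable.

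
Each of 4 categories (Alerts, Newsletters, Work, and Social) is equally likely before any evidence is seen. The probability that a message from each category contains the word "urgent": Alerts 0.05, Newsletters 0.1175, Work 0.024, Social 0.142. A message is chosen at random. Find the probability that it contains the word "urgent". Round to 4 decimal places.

With a uniform prior (1/4 each), posterior ∝ likelihood:
  Alerts: 0.05
  Newsletters: 0.1175
  Work: 0.024
  Social: 0.142
P(urgent-flag) = (1/4) × (0.05 + 0.1175 + 0.024 + 0.142) = 0.3335/4 ≈ 0.0834.

0.0834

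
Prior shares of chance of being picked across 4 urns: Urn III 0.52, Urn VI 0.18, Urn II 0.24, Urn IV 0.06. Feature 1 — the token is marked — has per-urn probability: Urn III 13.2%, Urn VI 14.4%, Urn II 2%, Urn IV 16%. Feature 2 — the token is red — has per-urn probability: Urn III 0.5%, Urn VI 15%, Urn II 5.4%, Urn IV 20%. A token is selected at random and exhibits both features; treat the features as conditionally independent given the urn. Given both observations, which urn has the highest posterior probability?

Prior × likelihood for each hypothesis:
  Urn III: 0.52 × 0.132 × 0.005 = 0.0003432
  Urn VI: 0.18 × 0.144 × 0.15 = 0.003888
  Urn II: 0.24 × 0.02 × 0.054 = 0.0002592
  Urn IV: 0.06 × 0.16 × 0.2 = 0.00192
Total = 0.0064104.
Largest term belongs to Urn VI, so Urn VI is most probable.

Urn VI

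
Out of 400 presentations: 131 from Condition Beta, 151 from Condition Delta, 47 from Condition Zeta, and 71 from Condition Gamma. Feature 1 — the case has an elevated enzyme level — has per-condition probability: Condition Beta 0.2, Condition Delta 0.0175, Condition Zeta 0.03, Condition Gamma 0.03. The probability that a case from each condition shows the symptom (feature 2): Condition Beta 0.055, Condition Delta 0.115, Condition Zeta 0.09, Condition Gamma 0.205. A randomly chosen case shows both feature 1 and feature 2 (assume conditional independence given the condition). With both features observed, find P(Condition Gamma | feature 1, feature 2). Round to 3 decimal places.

Prior × likelihood for each hypothesis:
  Condition Beta: 0.3275 × 0.2 × 0.055 = 0.0036025
  Condition Delta: 0.3775 × 0.0175 × 0.115 = 0.00075971875
  Condition Zeta: 0.1175 × 0.03 × 0.09 = 0.00031725
  Condition Gamma: 0.1775 × 0.03 × 0.205 = 0.001091625
Normalizing constant = 0.00577109375.
P(Condition Gamma | evidence) = 0.001091625 / 0.00577109375 ≈ 0.189.

0.189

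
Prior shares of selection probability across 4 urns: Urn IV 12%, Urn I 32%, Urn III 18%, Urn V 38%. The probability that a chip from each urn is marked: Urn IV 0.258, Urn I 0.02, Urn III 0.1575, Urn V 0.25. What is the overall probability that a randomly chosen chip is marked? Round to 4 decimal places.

0.1607

By Bayes' rule, posterior ∝ prior × likelihood:
  Urn IV: 0.12 × 0.258 = 0.03096
  Urn I: 0.32 × 0.02 = 0.0064
  Urn III: 0.18 × 0.1575 = 0.02835
  Urn V: 0.38 × 0.25 = 0.095
P(marked) = 0.03096 + 0.0064 + 0.02835 + 0.095 = 0.16071 → 0.1607.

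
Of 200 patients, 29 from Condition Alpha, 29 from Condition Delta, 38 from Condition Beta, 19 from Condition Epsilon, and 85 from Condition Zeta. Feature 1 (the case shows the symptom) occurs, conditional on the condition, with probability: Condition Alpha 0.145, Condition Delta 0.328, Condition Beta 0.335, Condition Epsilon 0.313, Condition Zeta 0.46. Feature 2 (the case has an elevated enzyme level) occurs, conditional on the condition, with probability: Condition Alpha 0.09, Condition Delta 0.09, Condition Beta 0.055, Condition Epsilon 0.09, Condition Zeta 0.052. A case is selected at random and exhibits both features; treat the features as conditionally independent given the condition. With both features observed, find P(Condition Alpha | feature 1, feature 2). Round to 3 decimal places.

0.084

By Bayes' rule, posterior ∝ prior × likelihood:
  Condition Alpha: 0.145 × 0.145 × 0.09 = 0.00189225
  Condition Delta: 0.145 × 0.328 × 0.09 = 0.0042804
  Condition Beta: 0.19 × 0.335 × 0.055 = 0.00350075
  Condition Epsilon: 0.095 × 0.313 × 0.09 = 0.00267615
  Condition Zeta: 0.425 × 0.46 × 0.052 = 0.010166
Sum = 0.02251555.
P(Condition Alpha | evidence) = 0.00189225 / 0.02251555 ≈ 0.084.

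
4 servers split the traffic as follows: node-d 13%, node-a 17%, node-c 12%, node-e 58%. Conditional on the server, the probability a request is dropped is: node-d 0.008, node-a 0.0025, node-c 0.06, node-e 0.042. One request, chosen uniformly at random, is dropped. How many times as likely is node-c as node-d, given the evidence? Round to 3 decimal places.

6.923

Prior × likelihood for each hypothesis:
  node-d: 0.13 × 0.008 = 0.00104
  node-a: 0.17 × 0.0025 = 0.000425
  node-c: 0.12 × 0.06 = 0.0072
  node-e: 0.58 × 0.042 = 0.02436
Normalizing constant = 0.033025.
The ratio is 0.0072 / 0.00104 (the normalizer cancels) = 6.923.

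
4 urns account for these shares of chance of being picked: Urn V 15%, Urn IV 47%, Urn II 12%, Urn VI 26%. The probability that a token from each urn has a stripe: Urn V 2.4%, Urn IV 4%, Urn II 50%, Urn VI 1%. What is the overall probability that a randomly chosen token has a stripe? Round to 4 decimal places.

Unnormalized posteriors (prior × likelihood):
  Urn V: 0.15 × 0.024 = 0.0036
  Urn IV: 0.47 × 0.04 = 0.0188
  Urn II: 0.12 × 0.5 = 0.06
  Urn VI: 0.26 × 0.01 = 0.0026
P(striped) = 0.0036 + 0.0188 + 0.06 + 0.0026 = 0.085 → 0.0850.

0.0850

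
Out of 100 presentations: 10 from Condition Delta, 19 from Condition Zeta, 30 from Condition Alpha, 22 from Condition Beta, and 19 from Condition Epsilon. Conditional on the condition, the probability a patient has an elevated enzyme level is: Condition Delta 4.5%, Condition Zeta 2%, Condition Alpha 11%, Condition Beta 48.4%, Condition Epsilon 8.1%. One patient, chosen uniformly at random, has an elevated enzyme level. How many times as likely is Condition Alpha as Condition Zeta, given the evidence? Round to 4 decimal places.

8.6842

Prior × likelihood for each hypothesis:
  Condition Delta: 0.1 × 0.045 = 0.0045
  Condition Zeta: 0.19 × 0.02 = 0.0038
  Condition Alpha: 0.3 × 0.11 = 0.033
  Condition Beta: 0.22 × 0.484 = 0.10648
  Condition Epsilon: 0.19 × 0.081 = 0.01539
Sum = 0.16317.
The ratio is 0.033 / 0.0038 (the normalizer cancels) = 8.6842.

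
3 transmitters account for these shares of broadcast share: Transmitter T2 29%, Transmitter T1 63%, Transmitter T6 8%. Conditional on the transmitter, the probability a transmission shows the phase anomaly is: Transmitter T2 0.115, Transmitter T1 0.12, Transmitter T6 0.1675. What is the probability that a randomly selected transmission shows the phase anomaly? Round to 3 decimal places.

0.122

Prior × likelihood for each hypothesis:
  Transmitter T2: 0.29 × 0.115 = 0.03335
  Transmitter T1: 0.63 × 0.12 = 0.0756
  Transmitter T6: 0.08 × 0.1675 = 0.0134
P(anomaly) = 0.03335 + 0.0756 + 0.0134 = 0.12235 → 0.122.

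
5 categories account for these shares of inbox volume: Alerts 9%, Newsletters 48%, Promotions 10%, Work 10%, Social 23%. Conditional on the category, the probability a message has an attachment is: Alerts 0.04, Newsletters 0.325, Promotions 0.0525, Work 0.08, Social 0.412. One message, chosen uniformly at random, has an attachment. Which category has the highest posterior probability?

Newsletters

Compute prior × likelihood for every hypothesis:
  Alerts: 0.09 × 0.04 = 0.0036
  Newsletters: 0.48 × 0.325 = 0.156
  Promotions: 0.1 × 0.0525 = 0.00525
  Work: 0.1 × 0.08 = 0.008
  Social: 0.23 × 0.412 = 0.09476
Sum = 0.26761.
Largest term belongs to Newsletters, so Newsletters is most probable.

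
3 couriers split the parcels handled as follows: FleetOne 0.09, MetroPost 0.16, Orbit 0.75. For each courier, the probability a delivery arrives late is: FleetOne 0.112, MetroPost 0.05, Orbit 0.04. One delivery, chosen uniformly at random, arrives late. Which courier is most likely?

Orbit

Compute prior × likelihood for every hypothesis:
  FleetOne: 0.09 × 0.112 = 0.01008
  MetroPost: 0.16 × 0.05 = 0.008
  Orbit: 0.75 × 0.04 = 0.03
Sum = 0.04808.
Largest term belongs to Orbit, so Orbit is most probable.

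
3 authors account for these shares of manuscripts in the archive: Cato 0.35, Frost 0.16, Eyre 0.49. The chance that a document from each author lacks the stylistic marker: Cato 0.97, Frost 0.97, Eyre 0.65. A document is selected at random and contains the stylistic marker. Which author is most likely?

Eyre

Taking complements, P(marker | each) = Cato 0.03, Frost 0.03, Eyre 0.35.
Compute prior × likelihood for every hypothesis:
  Cato: 0.35 × 0.03 = 0.0105
  Frost: 0.16 × 0.03 = 0.0048
  Eyre: 0.49 × 0.35 = 0.1715
Normalizing constant = 0.1868.
Largest term belongs to Eyre, so Eyre is most probable.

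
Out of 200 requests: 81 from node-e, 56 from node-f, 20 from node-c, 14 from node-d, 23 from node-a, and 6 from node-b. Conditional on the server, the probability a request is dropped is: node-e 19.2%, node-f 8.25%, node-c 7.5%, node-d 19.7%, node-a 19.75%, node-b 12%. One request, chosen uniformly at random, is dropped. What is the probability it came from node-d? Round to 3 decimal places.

0.093

Unnormalized posteriors (prior × likelihood):
  node-e: 0.405 × 0.192 = 0.07776
  node-f: 0.28 × 0.0825 = 0.0231
  node-c: 0.1 × 0.075 = 0.0075
  node-d: 0.07 × 0.197 = 0.01379
  node-a: 0.115 × 0.1975 = 0.0227125
  node-b: 0.03 × 0.12 = 0.0036
Normalizing constant = 0.1484625.
P(node-d | evidence) = 0.01379 / 0.1484625 ≈ 0.093.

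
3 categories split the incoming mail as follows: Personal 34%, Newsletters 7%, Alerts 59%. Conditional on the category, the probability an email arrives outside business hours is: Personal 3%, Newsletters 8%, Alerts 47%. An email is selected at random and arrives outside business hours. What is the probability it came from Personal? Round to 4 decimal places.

By Bayes' rule, posterior ∝ prior × likelihood:
  Personal: 0.34 × 0.03 = 0.0102
  Newsletters: 0.07 × 0.08 = 0.0056
  Alerts: 0.59 × 0.47 = 0.2773
Normalizing constant = 0.2931.
P(Personal | evidence) = 0.0102 / 0.2931 ≈ 0.0348.

0.0348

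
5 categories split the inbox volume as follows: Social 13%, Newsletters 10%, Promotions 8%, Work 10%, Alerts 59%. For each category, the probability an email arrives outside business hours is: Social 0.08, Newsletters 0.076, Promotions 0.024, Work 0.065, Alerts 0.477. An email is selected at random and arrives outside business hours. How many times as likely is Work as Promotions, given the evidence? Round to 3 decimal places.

3.385

Prior × likelihood for each hypothesis:
  Social: 0.13 × 0.08 = 0.0104
  Newsletters: 0.1 × 0.076 = 0.0076
  Promotions: 0.08 × 0.024 = 0.00192
  Work: 0.1 × 0.065 = 0.0065
  Alerts: 0.59 × 0.477 = 0.28143
Total = 0.30785.
The ratio is 0.0065 / 0.00192 (the normalizer cancels) = 3.385.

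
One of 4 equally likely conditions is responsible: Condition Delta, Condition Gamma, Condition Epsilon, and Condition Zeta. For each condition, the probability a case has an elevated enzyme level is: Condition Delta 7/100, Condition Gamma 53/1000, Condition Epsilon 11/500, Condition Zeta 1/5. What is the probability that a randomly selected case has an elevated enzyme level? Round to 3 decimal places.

0.086

With a uniform prior (1/4 each), posterior ∝ likelihood:
  Condition Delta: 0.07
  Condition Gamma: 0.053
  Condition Epsilon: 0.022
  Condition Zeta: 0.2
P(elevated) = (1/4) × (0.07 + 0.053 + 0.022 + 0.2) = 0.345/4 ≈ 0.086.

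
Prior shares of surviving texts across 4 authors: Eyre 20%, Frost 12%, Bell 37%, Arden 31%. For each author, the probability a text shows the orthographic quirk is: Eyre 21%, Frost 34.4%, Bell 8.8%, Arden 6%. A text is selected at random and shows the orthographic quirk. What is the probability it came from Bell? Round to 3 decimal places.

By Bayes' rule, posterior ∝ prior × likelihood:
  Eyre: 0.2 × 0.21 = 0.042
  Frost: 0.12 × 0.344 = 0.04128
  Bell: 0.37 × 0.088 = 0.03256
  Arden: 0.31 × 0.06 = 0.0186
Sum = 0.13444.
P(Bell | evidence) = 0.03256 / 0.13444 ≈ 0.242.

0.242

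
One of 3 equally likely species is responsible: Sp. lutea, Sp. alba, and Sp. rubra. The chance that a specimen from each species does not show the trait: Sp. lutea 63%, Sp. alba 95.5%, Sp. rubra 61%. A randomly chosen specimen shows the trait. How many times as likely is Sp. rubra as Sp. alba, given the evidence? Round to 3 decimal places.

Taking complements, P(trait | each) = Sp. lutea 0.37, Sp. alba 0.045, Sp. rubra 0.39.
With a uniform prior (1/3 each), posterior ∝ likelihood:
  Sp. lutea: 0.37
  Sp. alba: 0.045
  Sp. rubra: 0.39
Sum = 0.805.
The ratio is 0.39 / 0.045 (the normalizer cancels) = 8.667.

8.667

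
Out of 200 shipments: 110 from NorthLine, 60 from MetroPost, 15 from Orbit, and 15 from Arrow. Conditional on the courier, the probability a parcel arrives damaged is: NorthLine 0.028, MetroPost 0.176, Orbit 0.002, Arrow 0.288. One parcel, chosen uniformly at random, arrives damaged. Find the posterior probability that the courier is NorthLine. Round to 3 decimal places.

0.171

Prior × likelihood for each hypothesis:
  NorthLine: 0.55 × 0.028 = 0.0154
  MetroPost: 0.3 × 0.176 = 0.0528
  Orbit: 0.075 × 0.002 = 0.00015
  Arrow: 0.075 × 0.288 = 0.0216
Total = 0.08995.
P(NorthLine | evidence) = 0.0154 / 0.08995 ≈ 0.171.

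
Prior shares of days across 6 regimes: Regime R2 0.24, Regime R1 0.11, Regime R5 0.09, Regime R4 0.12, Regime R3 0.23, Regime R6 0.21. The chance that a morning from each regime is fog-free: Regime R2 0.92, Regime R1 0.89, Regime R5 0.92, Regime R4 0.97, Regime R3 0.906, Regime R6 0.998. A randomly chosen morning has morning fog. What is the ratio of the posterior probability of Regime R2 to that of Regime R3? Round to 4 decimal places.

0.8881

Taking complements, P(fog | each) = Regime R2 0.08, Regime R1 0.11, Regime R5 0.08, Regime R4 0.03, Regime R3 0.094, Regime R6 0.002.
By Bayes' rule, posterior ∝ prior × likelihood:
  Regime R2: 0.24 × 0.08 = 0.0192
  Regime R1: 0.11 × 0.11 = 0.0121
  Regime R5: 0.09 × 0.08 = 0.0072
  Regime R4: 0.12 × 0.03 = 0.0036
  Regime R3: 0.23 × 0.094 = 0.02162
  Regime R6: 0.21 × 0.002 = 0.00042
Total = 0.06414.
The ratio is 0.0192 / 0.02162 (the normalizer cancels) = 0.8881.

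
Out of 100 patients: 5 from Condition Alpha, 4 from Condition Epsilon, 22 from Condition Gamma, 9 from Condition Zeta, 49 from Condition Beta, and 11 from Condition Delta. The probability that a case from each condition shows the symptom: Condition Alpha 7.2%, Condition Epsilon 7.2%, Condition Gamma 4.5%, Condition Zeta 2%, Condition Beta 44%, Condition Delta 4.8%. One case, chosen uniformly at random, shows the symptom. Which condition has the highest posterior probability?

Compute prior × likelihood for every hypothesis:
  Condition Alpha: 0.05 × 0.072 = 0.0036
  Condition Epsilon: 0.04 × 0.072 = 0.00288
  Condition Gamma: 0.22 × 0.045 = 0.0099
  Condition Zeta: 0.09 × 0.02 = 0.0018
  Condition Beta: 0.49 × 0.44 = 0.2156
  Condition Delta: 0.11 × 0.048 = 0.00528
Total = 0.23906.
Largest term belongs to Condition Beta, so Condition Beta is most probable.

Condition Beta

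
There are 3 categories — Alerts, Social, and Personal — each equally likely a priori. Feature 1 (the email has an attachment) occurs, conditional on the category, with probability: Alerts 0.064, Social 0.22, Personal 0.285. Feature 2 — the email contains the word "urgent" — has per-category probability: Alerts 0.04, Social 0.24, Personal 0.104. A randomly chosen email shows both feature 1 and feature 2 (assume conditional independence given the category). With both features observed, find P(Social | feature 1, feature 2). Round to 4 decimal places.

Since the prior is uniform, the posterior is proportional to the likelihood:
  Alerts: 0.064 × 0.04 = 0.00256
  Social: 0.22 × 0.24 = 0.0528
  Personal: 0.285 × 0.104 = 0.02964
Total = 0.085.
P(Social | evidence) = 0.0528 / 0.085 ≈ 0.6212.

0.6212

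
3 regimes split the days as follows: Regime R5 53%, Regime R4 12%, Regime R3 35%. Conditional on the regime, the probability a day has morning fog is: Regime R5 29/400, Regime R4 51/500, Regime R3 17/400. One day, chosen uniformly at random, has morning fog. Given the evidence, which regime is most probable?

Regime R5

Prior × likelihood for each hypothesis:
  Regime R5: 0.53 × 0.0725 = 0.038425
  Regime R4: 0.12 × 0.102 = 0.01224
  Regime R3: 0.35 × 0.0425 = 0.014875
Normalizing constant = 0.06554.
Largest term belongs to Regime R5, so Regime R5 is most probable.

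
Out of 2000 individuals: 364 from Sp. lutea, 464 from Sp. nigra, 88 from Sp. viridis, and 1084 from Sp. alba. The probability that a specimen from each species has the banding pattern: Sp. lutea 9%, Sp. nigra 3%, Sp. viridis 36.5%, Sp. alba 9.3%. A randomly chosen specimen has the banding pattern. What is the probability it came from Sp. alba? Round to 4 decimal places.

0.5613

Compute prior × likelihood for every hypothesis:
  Sp. lutea: 0.182 × 0.09 = 0.01638
  Sp. nigra: 0.232 × 0.03 = 0.00696
  Sp. viridis: 0.044 × 0.365 = 0.01606
  Sp. alba: 0.542 × 0.093 = 0.050406
Normalizing constant = 0.089806.
P(Sp. alba | evidence) = 0.050406 / 0.089806 ≈ 0.5613.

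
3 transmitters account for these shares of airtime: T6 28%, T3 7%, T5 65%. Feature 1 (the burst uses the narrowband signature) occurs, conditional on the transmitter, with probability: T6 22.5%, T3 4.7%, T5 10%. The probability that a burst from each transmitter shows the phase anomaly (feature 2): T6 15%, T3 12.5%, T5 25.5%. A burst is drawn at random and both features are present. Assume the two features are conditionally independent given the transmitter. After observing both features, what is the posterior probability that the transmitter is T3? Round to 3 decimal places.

0.016

By Bayes' rule, posterior ∝ prior × likelihood:
  T6: 0.28 × 0.225 × 0.15 = 0.00945
  T3: 0.07 × 0.047 × 0.125 = 0.00041125
  T5: 0.65 × 0.1 × 0.255 = 0.016575
Normalizing constant = 0.02643625.
P(T3 | evidence) = 0.00041125 / 0.02643625 ≈ 0.016.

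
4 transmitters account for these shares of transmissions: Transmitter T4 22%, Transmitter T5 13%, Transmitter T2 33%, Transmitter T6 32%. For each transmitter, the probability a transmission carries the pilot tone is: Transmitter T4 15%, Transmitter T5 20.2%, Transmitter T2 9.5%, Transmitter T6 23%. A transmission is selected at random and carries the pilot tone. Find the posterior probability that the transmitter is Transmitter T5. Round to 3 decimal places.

By Bayes' rule, posterior ∝ prior × likelihood:
  Transmitter T4: 0.22 × 0.15 = 0.033
  Transmitter T5: 0.13 × 0.202 = 0.02626
  Transmitter T2: 0.33 × 0.095 = 0.03135
  Transmitter T6: 0.32 × 0.23 = 0.0736
Sum = 0.16421.
P(Transmitter T5 | evidence) = 0.02626 / 0.16421 ≈ 0.160.

0.160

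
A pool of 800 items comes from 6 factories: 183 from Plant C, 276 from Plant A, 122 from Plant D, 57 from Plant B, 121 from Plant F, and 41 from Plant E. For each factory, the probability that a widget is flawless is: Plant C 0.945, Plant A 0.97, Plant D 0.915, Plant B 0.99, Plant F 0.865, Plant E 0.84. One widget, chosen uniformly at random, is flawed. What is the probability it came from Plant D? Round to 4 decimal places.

0.1987

Taking complements, P(flawed | each) = Plant C 0.055, Plant A 0.03, Plant D 0.085, Plant B 0.01, Plant F 0.135, Plant E 0.16.
By Bayes' rule, posterior ∝ prior × likelihood:
  Plant C: 0.22875 × 0.055 = 0.01258125
  Plant A: 0.345 × 0.03 = 0.01035
  Plant D: 0.1525 × 0.085 = 0.0129625
  Plant B: 0.07125 × 0.01 = 0.0007125
  Plant F: 0.15125 × 0.135 = 0.02041875
  Plant E: 0.05125 × 0.16 = 0.0082
Sum = 0.065225.
P(Plant D | evidence) = 0.0129625 / 0.065225 ≈ 0.1987.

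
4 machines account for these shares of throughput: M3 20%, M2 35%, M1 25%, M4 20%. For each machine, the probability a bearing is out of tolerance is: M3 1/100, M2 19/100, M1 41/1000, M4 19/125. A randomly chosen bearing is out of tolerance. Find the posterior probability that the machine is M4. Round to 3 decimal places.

Compute prior × likelihood for every hypothesis:
  M3: 0.2 × 0.01 = 0.002
  M2: 0.35 × 0.19 = 0.0665
  M1: 0.25 × 0.041 = 0.01025
  M4: 0.2 × 0.152 = 0.0304
Sum = 0.10915.
P(M4 | evidence) = 0.0304 / 0.10915 ≈ 0.279.

0.279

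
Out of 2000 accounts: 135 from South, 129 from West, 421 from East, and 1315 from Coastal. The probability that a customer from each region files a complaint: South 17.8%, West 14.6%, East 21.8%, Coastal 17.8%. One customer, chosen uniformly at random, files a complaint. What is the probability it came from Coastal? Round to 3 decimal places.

0.635

Prior × likelihood for each hypothesis:
  South: 0.0675 × 0.178 = 0.012015
  West: 0.0645 × 0.146 = 0.009417
  East: 0.2105 × 0.218 = 0.045889
  Coastal: 0.6575 × 0.178 = 0.117035
Sum = 0.184356.
P(Coastal | evidence) = 0.117035 / 0.184356 ≈ 0.635.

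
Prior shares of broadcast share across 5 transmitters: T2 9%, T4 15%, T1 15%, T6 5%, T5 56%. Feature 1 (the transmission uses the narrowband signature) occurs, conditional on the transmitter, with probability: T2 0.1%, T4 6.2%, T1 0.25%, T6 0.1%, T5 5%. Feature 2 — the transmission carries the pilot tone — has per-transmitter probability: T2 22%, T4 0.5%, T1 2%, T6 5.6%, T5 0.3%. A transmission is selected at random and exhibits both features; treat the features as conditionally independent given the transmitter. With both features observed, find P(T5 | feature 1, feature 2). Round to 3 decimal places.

Unnormalized posteriors (prior × likelihood):
  T2: 0.09 × 0.001 × 0.22 = 0.0000198
  T4: 0.15 × 0.062 × 0.005 = 0.0000465
  T1: 0.15 × 0.0025 × 0.02 = 0.0000075
  T6: 0.05 × 0.001 × 0.056 = 0.0000028
  T5: 0.56 × 0.05 × 0.003 = 0.000084
Total = 0.0001606.
P(T5 | evidence) = 0.000084 / 0.0001606 ≈ 0.523.

0.523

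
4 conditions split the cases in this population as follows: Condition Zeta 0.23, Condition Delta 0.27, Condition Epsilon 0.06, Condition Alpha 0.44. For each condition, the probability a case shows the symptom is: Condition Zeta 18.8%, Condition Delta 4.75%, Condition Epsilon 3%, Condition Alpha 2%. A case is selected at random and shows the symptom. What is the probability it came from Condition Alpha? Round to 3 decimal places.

0.132

Compute prior × likelihood for every hypothesis:
  Condition Zeta: 0.23 × 0.188 = 0.04324
  Condition Delta: 0.27 × 0.0475 = 0.012825
  Condition Epsilon: 0.06 × 0.03 = 0.0018
  Condition Alpha: 0.44 × 0.02 = 0.0088
Sum = 0.066665.
P(Condition Alpha | evidence) = 0.0088 / 0.066665 ≈ 0.132.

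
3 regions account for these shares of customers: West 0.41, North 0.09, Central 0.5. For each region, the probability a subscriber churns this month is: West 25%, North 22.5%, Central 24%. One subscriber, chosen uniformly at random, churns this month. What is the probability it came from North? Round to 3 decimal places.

Prior × likelihood for each hypothesis:
  West: 0.41 × 0.25 = 0.1025
  North: 0.09 × 0.225 = 0.02025
  Central: 0.5 × 0.24 = 0.12
Sum = 0.24275.
P(North | evidence) = 0.02025 / 0.24275 ≈ 0.083.

0.083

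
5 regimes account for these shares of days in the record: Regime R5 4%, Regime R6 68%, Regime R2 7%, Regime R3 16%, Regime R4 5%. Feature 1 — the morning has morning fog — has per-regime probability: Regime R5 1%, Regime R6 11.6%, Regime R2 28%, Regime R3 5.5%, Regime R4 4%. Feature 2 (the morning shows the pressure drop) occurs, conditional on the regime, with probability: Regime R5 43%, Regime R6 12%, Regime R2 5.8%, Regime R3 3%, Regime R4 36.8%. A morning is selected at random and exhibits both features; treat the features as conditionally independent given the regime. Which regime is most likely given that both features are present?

Unnormalized posteriors (prior × likelihood):
  Regime R5: 0.04 × 0.01 × 0.43 = 0.000172
  Regime R6: 0.68 × 0.116 × 0.12 = 0.0094656
  Regime R2: 0.07 × 0.28 × 0.058 = 0.0011368
  Regime R3: 0.16 × 0.055 × 0.03 = 0.000264
  Regime R4: 0.05 × 0.04 × 0.368 = 0.000736
Sum = 0.0117744.
Largest term belongs to Regime R6, so Regime R6 is most probable.

Regime R6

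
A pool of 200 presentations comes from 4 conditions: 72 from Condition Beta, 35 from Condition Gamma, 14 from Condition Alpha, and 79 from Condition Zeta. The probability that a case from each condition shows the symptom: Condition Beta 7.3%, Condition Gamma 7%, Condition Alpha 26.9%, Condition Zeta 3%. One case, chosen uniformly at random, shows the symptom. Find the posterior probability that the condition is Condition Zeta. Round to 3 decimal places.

0.171

Unnormalized posteriors (prior × likelihood):
  Condition Beta: 0.36 × 0.073 = 0.02628
  Condition Gamma: 0.175 × 0.07 = 0.01225
  Condition Alpha: 0.07 × 0.269 = 0.01883
  Condition Zeta: 0.395 × 0.03 = 0.01185
Total = 0.06921.
P(Condition Zeta | evidence) = 0.01185 / 0.06921 ≈ 0.171.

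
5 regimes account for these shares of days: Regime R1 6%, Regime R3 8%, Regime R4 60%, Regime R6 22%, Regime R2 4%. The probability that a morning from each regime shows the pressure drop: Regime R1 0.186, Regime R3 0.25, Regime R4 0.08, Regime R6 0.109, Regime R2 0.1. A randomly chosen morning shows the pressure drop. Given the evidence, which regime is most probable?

By Bayes' rule, posterior ∝ prior × likelihood:
  Regime R1: 0.06 × 0.186 = 0.01116
  Regime R3: 0.08 × 0.25 = 0.02
  Regime R4: 0.6 × 0.08 = 0.048
  Regime R6: 0.22 × 0.109 = 0.02398
  Regime R2: 0.04 × 0.1 = 0.004
Normalizing constant = 0.10714.
Largest term belongs to Regime R4, so Regime R4 is most probable.

Regime R4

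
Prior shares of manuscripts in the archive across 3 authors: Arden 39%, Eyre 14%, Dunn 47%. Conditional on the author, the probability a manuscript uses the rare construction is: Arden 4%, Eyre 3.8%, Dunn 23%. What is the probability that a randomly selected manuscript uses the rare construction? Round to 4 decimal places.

By Bayes' rule, posterior ∝ prior × likelihood:
  Arden: 0.39 × 0.04 = 0.0156
  Eyre: 0.14 × 0.038 = 0.00532
  Dunn: 0.47 × 0.23 = 0.1081
P(rare-form) = 0.0156 + 0.00532 + 0.1081 = 0.12902 → 0.1290.

0.1290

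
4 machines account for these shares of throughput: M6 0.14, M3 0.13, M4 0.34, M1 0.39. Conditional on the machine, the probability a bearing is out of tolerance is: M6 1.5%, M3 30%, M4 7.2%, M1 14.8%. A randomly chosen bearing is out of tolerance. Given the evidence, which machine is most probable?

Prior × likelihood for each hypothesis:
  M6: 0.14 × 0.015 = 0.0021
  M3: 0.13 × 0.3 = 0.039
  M4: 0.34 × 0.072 = 0.02448
  M1: 0.39 × 0.148 = 0.05772
Sum = 0.1233.
Largest term belongs to M1, so M1 is most probable.

M1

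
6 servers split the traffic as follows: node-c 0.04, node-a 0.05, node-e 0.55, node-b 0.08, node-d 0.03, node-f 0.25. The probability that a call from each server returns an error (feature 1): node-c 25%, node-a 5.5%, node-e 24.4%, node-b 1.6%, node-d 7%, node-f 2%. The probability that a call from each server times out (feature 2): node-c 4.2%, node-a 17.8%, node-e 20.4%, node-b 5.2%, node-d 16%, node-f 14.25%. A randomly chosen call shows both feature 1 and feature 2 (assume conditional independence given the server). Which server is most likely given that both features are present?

node-e

By Bayes' rule, posterior ∝ prior × likelihood:
  node-c: 0.04 × 0.25 × 0.042 = 0.00042
  node-a: 0.05 × 0.055 × 0.178 = 0.0004895
  node-e: 0.55 × 0.244 × 0.204 = 0.0273768
  node-b: 0.08 × 0.016 × 0.052 = 0.00006656
  node-d: 0.03 × 0.07 × 0.16 = 0.000336
  node-f: 0.25 × 0.02 × 0.1425 = 0.0007125
Total = 0.02940136.
Largest term belongs to node-e, so node-e is most probable.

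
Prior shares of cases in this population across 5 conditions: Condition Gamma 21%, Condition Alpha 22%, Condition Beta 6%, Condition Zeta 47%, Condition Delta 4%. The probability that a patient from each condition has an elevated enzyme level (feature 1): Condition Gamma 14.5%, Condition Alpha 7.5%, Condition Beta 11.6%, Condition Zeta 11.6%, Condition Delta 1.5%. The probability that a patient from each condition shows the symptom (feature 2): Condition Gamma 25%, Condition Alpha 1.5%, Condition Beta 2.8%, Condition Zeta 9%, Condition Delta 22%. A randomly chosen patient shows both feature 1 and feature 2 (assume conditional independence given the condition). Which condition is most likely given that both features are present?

Unnormalized posteriors (prior × likelihood):
  Condition Gamma: 0.21 × 0.145 × 0.25 = 0.0076125
  Condition Alpha: 0.22 × 0.075 × 0.015 = 0.0002475
  Condition Beta: 0.06 × 0.116 × 0.028 = 0.00019488
  Condition Zeta: 0.47 × 0.116 × 0.09 = 0.0049068
  Condition Delta: 0.04 × 0.015 × 0.22 = 0.000132
Total = 0.01309368.
Largest term belongs to Condition Gamma, so Condition Gamma is most probable.

Condition Gamma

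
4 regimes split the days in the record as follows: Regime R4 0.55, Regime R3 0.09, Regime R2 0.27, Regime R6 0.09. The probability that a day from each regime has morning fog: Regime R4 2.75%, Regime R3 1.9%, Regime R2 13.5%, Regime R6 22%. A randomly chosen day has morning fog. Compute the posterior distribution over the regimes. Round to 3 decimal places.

Regime R4 0.207, Regime R3 0.023, Regime R2 0.499, Regime R6 0.271

Prior × likelihood for each hypothesis:
  Regime R4: 0.55 × 0.0275 = 0.015125
  Regime R3: 0.09 × 0.019 = 0.00171
  Regime R2: 0.27 × 0.135 = 0.03645
  Regime R6: 0.09 × 0.22 = 0.0198
Total = 0.073085.
P(Regime R4 | fog) = 0.015125/0.073085 ≈ 0.207
P(Regime R3 | fog) = 0.00171/0.073085 ≈ 0.023
P(Regime R2 | fog) = 0.03645/0.073085 ≈ 0.499
P(Regime R6 | fog) = 0.0198/0.073085 ≈ 0.271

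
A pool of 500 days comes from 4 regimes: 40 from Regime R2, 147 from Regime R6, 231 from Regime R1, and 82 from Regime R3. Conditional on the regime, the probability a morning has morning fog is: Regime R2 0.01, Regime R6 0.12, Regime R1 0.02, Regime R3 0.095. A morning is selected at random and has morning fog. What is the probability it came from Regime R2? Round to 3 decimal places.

0.013

Prior × likelihood for each hypothesis:
  Regime R2: 0.08 × 0.01 = 0.0008
  Regime R6: 0.294 × 0.12 = 0.03528
  Regime R1: 0.462 × 0.02 = 0.00924
  Regime R3: 0.164 × 0.095 = 0.01558
Normalizing constant = 0.0609.
P(Regime R2 | evidence) = 0.0008 / 0.0609 ≈ 0.013.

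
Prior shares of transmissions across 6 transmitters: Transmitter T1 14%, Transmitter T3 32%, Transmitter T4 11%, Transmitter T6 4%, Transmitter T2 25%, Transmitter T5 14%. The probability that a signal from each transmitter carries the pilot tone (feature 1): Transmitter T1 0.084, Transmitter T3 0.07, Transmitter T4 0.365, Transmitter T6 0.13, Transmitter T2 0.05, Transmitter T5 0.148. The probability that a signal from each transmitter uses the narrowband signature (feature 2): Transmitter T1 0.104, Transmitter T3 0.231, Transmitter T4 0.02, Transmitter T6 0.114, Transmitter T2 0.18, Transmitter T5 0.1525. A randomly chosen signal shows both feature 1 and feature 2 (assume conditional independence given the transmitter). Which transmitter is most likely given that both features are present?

Transmitter T3

Compute prior × likelihood for every hypothesis:
  Transmitter T1: 0.14 × 0.084 × 0.104 = 0.00122304
  Transmitter T3: 0.32 × 0.07 × 0.231 = 0.0051744
  Transmitter T4: 0.11 × 0.365 × 0.02 = 0.000803
  Transmitter T6: 0.04 × 0.13 × 0.114 = 0.0005928
  Transmitter T2: 0.25 × 0.05 × 0.18 = 0.00225
  Transmitter T5: 0.14 × 0.148 × 0.1525 = 0.0031598
Normalizing constant = 0.01320304.
Largest term belongs to Transmitter T3, so Transmitter T3 is most probable.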